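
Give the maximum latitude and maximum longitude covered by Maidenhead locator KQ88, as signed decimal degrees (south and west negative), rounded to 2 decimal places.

79.00, 38.00

Field K=10, Q=16: +10·20° lon, +16·10° lat → SW at lon 20°, lat 70°.
Square 8, 8: +8·2° lon, +8·1° lat → SW at lon 36°, lat 78°.
Cell spans 2° lon × 1° lat. NE corner is SW corner plus one full cell.
latitude 79.00, longitude 38.00.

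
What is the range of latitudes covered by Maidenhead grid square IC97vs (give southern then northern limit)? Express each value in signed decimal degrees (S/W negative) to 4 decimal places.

-62.2500, -62.2083

Field I=8, C=2: +8·20° lon, +2·10° lat → SW at lon -20°, lat -70°.
Square 9, 7: +9·2° lon, +7·1° lat → SW at lon -2°, lat -63°.
Subsquare v=21, s=18: +21·0.0833333° lon, +18·0.0416667° lat → SW at lon -0.25°, lat -62.25°.
Cell spans 0.0833333° lon × 0.0416667° lat.
south -62.2500, north -62.2083.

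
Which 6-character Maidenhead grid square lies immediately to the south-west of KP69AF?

Longitude subsquare a = 0; −1 → -1, wraps to 23 = x, carry into square.
Longitude square 6; −1 → 5.
Latitude subsquare f = 5; −1 → 4 = e.

KP59xe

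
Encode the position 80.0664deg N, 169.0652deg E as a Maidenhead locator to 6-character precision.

RR40mb

Add 180° to longitude and 90° to latitude: 349.0652, 170.0664.
Field: 349.0652/20 → 17 → R, 170.0664/10 → 17 → R; chars RR.
Square: 9.0652/2 → 4, 0.0664/1 → 0; chars 40.
Subsquare: 1.0652/0.0833333 → 12 → m, 0.0664/0.0416667 → 1 → b; chars mb.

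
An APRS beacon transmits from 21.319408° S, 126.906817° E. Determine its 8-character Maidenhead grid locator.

Shift to the Maidenhead origin (180°W, 90°S): lon 306.90682, lat 68.68059.
Field: lon ⌊306.90682/20⌋ = 15 → P; lat ⌊68.68059/10⌋ = 6 → G.
Square: lon ⌊6.90682/2⌋ = 3; lat ⌊8.68059/1⌋ = 8.
Subsquare: lon ⌊0.90682/0.0833333⌋ = 10 → k; lat ⌊0.68059/0.0416667⌋ = 16 → q.
Extended square: lon ⌊0.07348/0.00833333⌋ = 8; lat ⌊0.01393/0.00416667⌋ = 3.

PG38kq83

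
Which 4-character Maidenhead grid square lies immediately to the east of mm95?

NM05

Longitude square 9; +1 → 10, wraps to 0, carry into field.
Longitude field M = 12; +1 → 13 = N.
The latitude characters are unchanged.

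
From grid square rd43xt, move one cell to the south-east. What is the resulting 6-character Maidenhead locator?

RD53as

Longitude subsquare x = 23; +1 → 24, wraps to 0 = a, carry into square.
Longitude square 4; +1 → 5.
Latitude subsquare t = 19; −1 → 18 = s.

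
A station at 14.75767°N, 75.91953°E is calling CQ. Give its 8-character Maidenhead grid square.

MK74xs01

Offset from 180°W / 90°S: lon 255.91953°, lat 104.75767°.
Field (20°×10°, letters A–R): 255.91953/20 → 12 → M, 104.75767/10 → 10 → K; chars MK.
Square (2°×1°, digits 0–9): 15.91953/2 → 7, 4.75767/1 → 4; chars 74.
Subsquare (5′×2.5′, letters a–x): 1.91953/0.0833333 → 23 → x, 0.75767/0.0416667 → 18 → s; chars xs.
Extended square (30″×15″, digits 0–9): 0.00286/0.00833333 → 0, 0.00767/0.00416667 → 1; chars 01.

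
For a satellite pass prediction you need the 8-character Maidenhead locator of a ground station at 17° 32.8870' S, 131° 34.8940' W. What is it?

CH42fk08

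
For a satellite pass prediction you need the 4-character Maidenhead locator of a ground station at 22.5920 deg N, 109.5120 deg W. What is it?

DL52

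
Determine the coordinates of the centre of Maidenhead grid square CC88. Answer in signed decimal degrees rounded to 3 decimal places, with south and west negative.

-61.500, -123.000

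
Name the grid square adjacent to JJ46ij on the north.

JJ46ik

Latitude subsquare j = 9; +1 → 10 = k.
The longitude characters are unchanged.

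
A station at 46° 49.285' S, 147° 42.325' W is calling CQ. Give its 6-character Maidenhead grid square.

BE63de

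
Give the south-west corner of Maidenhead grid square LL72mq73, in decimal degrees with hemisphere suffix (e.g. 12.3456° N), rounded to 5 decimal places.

Field L=11, L=11: +11·20° lon, +11·10° lat → SW at lon 40°, lat 20°.
Square 7, 2: +7·2° lon, +2·1° lat → SW at lon 54°, lat 22°.
Subsquare m=12, q=16: +12·0.0833333° lon, +16·0.0416667° lat → SW at lon 55°, lat 22.6667°.
Extended square 7, 3: +7·0.00833333° lon, +3·0.00416667° lat → SW at lon 55.0583°, lat 22.6792°.
latitude 22.67917° N, longitude 55.05833° E.

22.67917° N, 55.05833° E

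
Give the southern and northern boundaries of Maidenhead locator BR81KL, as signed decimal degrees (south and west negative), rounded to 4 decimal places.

81.4583, 81.5000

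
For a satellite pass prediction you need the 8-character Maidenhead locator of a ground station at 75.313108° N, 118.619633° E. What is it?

OQ95hh45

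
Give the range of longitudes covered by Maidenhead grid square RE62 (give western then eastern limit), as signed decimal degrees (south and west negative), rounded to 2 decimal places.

172.00, 174.00

Field R=17, E=4: +17·20° lon, +4·10° lat → SW at lon 160°, lat -50°.
Square 6, 2: +6·2° lon, +2·1° lat → SW at lon 172°, lat -48°.
Cell spans 2° lon × 1° lat.
west 172.00, east 174.00.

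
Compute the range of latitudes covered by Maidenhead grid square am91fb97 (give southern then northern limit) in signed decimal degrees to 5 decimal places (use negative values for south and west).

31.07083, 31.07500

Field A=0, M=12: +0·20° lon, +12·10° lat → SW at lon -180°, lat 30°.
Square 9, 1: +9·2° lon, +1·1° lat → SW at lon -162°, lat 31°.
Subsquare f=5, b=1: +5·0.0833333° lon, +1·0.0416667° lat → SW at lon -161.583°, lat 31.0417°.
Extended square 9, 7: +9·0.00833333° lon, +7·0.00416667° lat → SW at lon -161.508°, lat 31.0708°.
Cell spans 0.00833333° lon × 0.00416667° lat.
south 31.07083, north 31.07500.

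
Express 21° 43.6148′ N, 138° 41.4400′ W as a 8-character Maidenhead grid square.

CL01pr74

Offset from 180°W / 90°S: lon 41.30933°, lat 111.72691°.
Field: 41.30933/20 → 2 → C, 111.72691/10 → 11 → L; chars CL.
Square: 1.30933/2 → 0, 1.72691/1 → 1; chars 01.
Subsquare: 1.30933/0.0833333 → 15 → p, 0.72691/0.0416667 → 17 → r; chars pr.
Extended square: 0.05933/0.00833333 → 7, 0.01858/0.00416667 → 4; chars 74.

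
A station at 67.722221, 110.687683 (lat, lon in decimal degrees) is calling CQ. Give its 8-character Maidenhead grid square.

OP57ir23

Add 180° to longitude and 90° to latitude: 290.68768, 157.72222.
Field: 290.68768/20 → 14 → O, 157.72222/10 → 15 → P; chars OP.
Square: 10.68768/2 → 5, 7.72222/1 → 7; chars 57.
Subsquare: 0.68768/0.0833333 → 8 → i, 0.72222/0.0416667 → 17 → r; chars ir.
Extended square: 0.02102/0.00833333 → 2, 0.01389/0.00416667 → 3; chars 23.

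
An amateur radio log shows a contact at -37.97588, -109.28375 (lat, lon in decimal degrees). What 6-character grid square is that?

DF52ia

Offset from 180°W / 90°S: lon 70.7163°, lat 52.0241°.
Field: lon ⌊70.7163/20⌋ = 3 → D; lat ⌊52.0241/10⌋ = 5 → F.
Square: lon ⌊10.7163/2⌋ = 5; lat ⌊2.0241/1⌋ = 2.
Subsquare: lon ⌊0.7163/0.0833333⌋ = 8 → i; lat ⌊0.0241/0.0416667⌋ = 0 → a.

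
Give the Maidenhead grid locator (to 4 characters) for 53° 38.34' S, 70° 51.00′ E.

Offset from 180°W / 90°S: lon 250.85°, lat 36.36°.
Field: 250.85/20 → 12 → M, 36.36/10 → 3 → D; chars MD.
Square: 10.85/2 → 5, 6.36/1 → 6; chars 56.

MD56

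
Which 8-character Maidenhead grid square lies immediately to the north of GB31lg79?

GB31lh70

Latitude extended square 9; +1 → 10, wraps to 0, carry into subsquare.
Latitude subsquare g = 6; +1 → 7 = h.
The longitude characters are unchanged.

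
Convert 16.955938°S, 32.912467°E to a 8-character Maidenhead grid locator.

KH63kb90

Add 180° to longitude and 90° to latitude: 212.91247, 73.04406.
Field: lon ⌊212.91247/20⌋ = 10 → K; lat ⌊73.04406/10⌋ = 7 → H.
Square: lon ⌊12.91247/2⌋ = 6; lat ⌊3.04406/1⌋ = 3.
Subsquare: lon ⌊0.91247/0.0833333⌋ = 10 → k; lat ⌊0.04406/0.0416667⌋ = 1 → b.
Extended square: lon ⌊0.07913/0.00833333⌋ = 9; lat ⌊0.00240/0.00416667⌋ = 0.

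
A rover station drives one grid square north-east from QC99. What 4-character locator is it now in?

Longitude square 9; +1 → 10, wraps to 0, carry into field.
Longitude field Q = 16; +1 → 17 = R.
Latitude square 9; +1 → 10, wraps to 0, carry into field.
Latitude field C = 2; +1 → 3 = D.

RD00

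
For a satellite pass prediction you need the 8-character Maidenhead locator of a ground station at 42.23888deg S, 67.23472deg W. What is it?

FE67js12

Shift to the Maidenhead origin (180°W, 90°S): lon 112.76528, lat 47.76112.
Field: lon ⌊112.76528/20⌋ = 5 → F; lat ⌊47.76112/10⌋ = 4 → E.
Square: lon ⌊12.76528/2⌋ = 6; lat ⌊7.76112/1⌋ = 7.
Subsquare: lon ⌊0.76528/0.0833333⌋ = 9 → j; lat ⌊0.76112/0.0416667⌋ = 18 → s.
Extended square: lon ⌊0.01528/0.00833333⌋ = 1; lat ⌊0.01112/0.00416667⌋ = 2.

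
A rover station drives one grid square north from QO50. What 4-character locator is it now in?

Latitude square 0; +1 → 1.
The longitude characters are unchanged.

QO51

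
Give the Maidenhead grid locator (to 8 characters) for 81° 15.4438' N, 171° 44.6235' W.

AR41dg01

Offset from 180°W / 90°S: lon 8.25627°, lat 171.25740°.
Field: lon ⌊8.25627/20⌋ = 0 → A; lat ⌊171.25740/10⌋ = 17 → R.
Square: lon ⌊8.25627/2⌋ = 4; lat ⌊1.25740/1⌋ = 1.
Subsquare: lon ⌊0.25627/0.0833333⌋ = 3 → d; lat ⌊0.25740/0.0416667⌋ = 6 → g.
Extended square: lon ⌊0.00627/0.00833333⌋ = 0; lat ⌊0.00740/0.00416667⌋ = 1.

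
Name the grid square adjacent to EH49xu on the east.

Longitude subsquare x = 23; +1 → 24, wraps to 0 = a, carry into square.
Longitude square 4; +1 → 5.
The latitude characters are unchanged.

EH59au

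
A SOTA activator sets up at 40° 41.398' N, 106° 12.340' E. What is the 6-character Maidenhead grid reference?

ON30cq

Offset from 180°W / 90°S: lon 286.2057°, lat 130.6900°.
Field (20°×10°, letters A–R): lon ⌊286.2057/20⌋ = 14 → O; lat ⌊130.6900/10⌋ = 13 → N.
Square (2°×1°, digits 0–9): lon ⌊6.2057/2⌋ = 3; lat ⌊0.6900/1⌋ = 0.
Subsquare (5′×2.5′, letters a–x): lon ⌊0.2057/0.0833333⌋ = 2 → c; lat ⌊0.6900/0.0416667⌋ = 16 → q.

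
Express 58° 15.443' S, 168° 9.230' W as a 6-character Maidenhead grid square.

AD51wr

Offset from 180°W / 90°S: lon 11.8462°, lat 31.7426°.
Field: lon ⌊11.8462/20⌋ = 0 → A; lat ⌊31.7426/10⌋ = 3 → D.
Square: lon ⌊11.8462/2⌋ = 5; lat ⌊1.7426/1⌋ = 1.
Subsquare: lon ⌊1.8462/0.0833333⌋ = 22 → w; lat ⌊0.7426/0.0416667⌋ = 17 → r.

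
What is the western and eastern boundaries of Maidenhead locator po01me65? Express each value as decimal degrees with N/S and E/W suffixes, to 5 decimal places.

Field P=15, O=14: +15·20° lon, +14·10° lat → SW at lon 120°, lat 50°.
Square 0, 1: +0·2° lon, +1·1° lat → SW at lon 120°, lat 51°.
Subsquare m=12, e=4: +12·0.0833333° lon, +4·0.0416667° lat → SW at lon 121°, lat 51.1667°.
Extended square 6, 5: +6·0.00833333° lon, +5·0.00416667° lat → SW at lon 121.05°, lat 51.1875°.
Cell spans 0.00833333° lon × 0.00416667° lat.
west 121.05000° E, east 121.05833° E.

121.05000° E, 121.05833° E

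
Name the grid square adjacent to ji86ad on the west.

JI76xd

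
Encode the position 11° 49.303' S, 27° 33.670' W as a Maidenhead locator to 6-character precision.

Shift to the Maidenhead origin (180°W, 90°S): lon 152.4388, lat 78.1783.
Field: 152.4388/20 → 7 → H, 78.1783/10 → 7 → H; chars HH.
Square: 12.4388/2 → 6, 8.1783/1 → 8; chars 68.
Subsquare: 0.4388/0.0833333 → 5 → f, 0.1783/0.0416667 → 4 → e; chars fe.

HH68fe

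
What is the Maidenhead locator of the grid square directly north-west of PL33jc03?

Longitude extended square 0; −1 → -1, wraps to 9, carry into subsquare.
Longitude subsquare j = 9; −1 → 8 = i.
Latitude extended square 3; +1 → 4.

PL33ic94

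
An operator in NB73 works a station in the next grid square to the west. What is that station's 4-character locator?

NB63

Longitude square 7; −1 → 6.
The latitude characters are unchanged.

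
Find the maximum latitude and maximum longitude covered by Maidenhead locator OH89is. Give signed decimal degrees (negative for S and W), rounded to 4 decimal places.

-10.2083, 116.7500

Field O=14, H=7: +14·20° lon, +7·10° lat → SW at lon 100°, lat -20°.
Square 8, 9: +8·2° lon, +9·1° lat → SW at lon 116°, lat -11°.
Subsquare i=8, s=18: +8·0.0833333° lon, +18·0.0416667° lat → SW at lon 116.667°, lat -10.25°.
Cell spans 0.0833333° lon × 0.0416667° lat. NE corner is SW corner plus one full cell.
latitude -10.2083, longitude 116.7500.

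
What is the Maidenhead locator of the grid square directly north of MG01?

MG02

Latitude square 1; +1 → 2.
The longitude characters are unchanged.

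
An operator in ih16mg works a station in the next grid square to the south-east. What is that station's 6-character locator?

IH16nf

Longitude subsquare m = 12; +1 → 13 = n.
Latitude subsquare g = 6; −1 → 5 = f.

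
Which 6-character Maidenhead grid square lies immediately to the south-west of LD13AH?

Longitude subsquare a = 0; −1 → -1, wraps to 23 = x, carry into square.
Longitude square 1; −1 → 0.
Latitude subsquare h = 7; −1 → 6 = g.

LD03xg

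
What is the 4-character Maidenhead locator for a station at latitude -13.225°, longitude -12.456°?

Add 180° to longitude and 90° to latitude: 167.54, 76.78.
Field (20°×10°, letters A–R): lon ⌊167.54/20⌋ = 8 → I; lat ⌊76.78/10⌋ = 7 → H.
Square (2°×1°, digits 0–9): lon ⌊7.54/2⌋ = 3; lat ⌊6.78/1⌋ = 6.

IH36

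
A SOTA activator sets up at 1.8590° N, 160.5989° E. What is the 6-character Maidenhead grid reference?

Shift to the Maidenhead origin (180°W, 90°S): lon 340.5989, lat 91.8590.
Field: 340.5989/20 → 17 → R, 91.8590/10 → 9 → J; chars RJ.
Square: 0.5989/2 → 0, 1.8590/1 → 1; chars 01.
Subsquare: 0.5989/0.0833333 → 7 → h, 0.8590/0.0416667 → 20 → u; chars hu.

RJ01hu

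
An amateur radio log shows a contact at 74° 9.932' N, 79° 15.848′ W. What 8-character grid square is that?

FQ04id89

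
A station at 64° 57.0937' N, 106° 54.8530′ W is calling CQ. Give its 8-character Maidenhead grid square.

DP64nw08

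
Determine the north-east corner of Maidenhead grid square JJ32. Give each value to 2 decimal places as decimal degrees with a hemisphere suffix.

Field J=9, J=9: +9·20° lon, +9·10° lat → SW at lon 0°, lat 0°.
Square 3, 2: +3·2° lon, +2·1° lat → SW at lon 6°, lat 2°.
Cell spans 2° lon × 1° lat. NE corner is SW corner plus one full cell.
latitude 3.00° N, longitude 8.00° E.

3.00° N, 8.00° E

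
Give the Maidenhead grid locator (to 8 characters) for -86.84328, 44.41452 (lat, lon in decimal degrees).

Offset from 180°W / 90°S: lon 224.41452°, lat 3.15672°.
Field (20°×10°, letters A–R): lon ⌊224.41452/20⌋ = 11 → L; lat ⌊3.15672/10⌋ = 0 → A.
Square (2°×1°, digits 0–9): lon ⌊4.41452/2⌋ = 2; lat ⌊3.15672/1⌋ = 3.
Subsquare (5′×2.5′, letters a–x): lon ⌊0.41452/0.0833333⌋ = 4 → e; lat ⌊0.15672/0.0416667⌋ = 3 → d.
Extended square (30″×15″, digits 0–9): lon ⌊0.08119/0.00833333⌋ = 9; lat ⌊0.03172/0.00416667⌋ = 7.

LA23ed97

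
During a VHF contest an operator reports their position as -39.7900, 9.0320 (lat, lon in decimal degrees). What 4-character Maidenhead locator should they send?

JF40

Add 180° to longitude and 90° to latitude: 189.03, 50.21.
Field: lon ⌊189.03/20⌋ = 9 → J; lat ⌊50.21/10⌋ = 5 → F.
Square: lon ⌊9.03/2⌋ = 4; lat ⌊0.21/1⌋ = 0.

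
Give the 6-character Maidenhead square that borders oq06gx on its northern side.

OQ07ga

Latitude subsquare x = 23; +1 → 24, wraps to 0 = a, carry into square.
Latitude square 6; +1 → 7.
The longitude characters are unchanged.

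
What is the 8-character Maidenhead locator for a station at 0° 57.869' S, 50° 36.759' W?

GI49qa68

Offset from 180°W / 90°S: lon 129.38735°, lat 89.03552°.
Field: lon ⌊129.38735/20⌋ = 6 → G; lat ⌊89.03552/10⌋ = 8 → I.
Square: lon ⌊9.38735/2⌋ = 4; lat ⌊9.03552/1⌋ = 9.
Subsquare: lon ⌊1.38735/0.0833333⌋ = 16 → q; lat ⌊0.03552/0.0416667⌋ = 0 → a.
Extended square: lon ⌊0.05402/0.00833333⌋ = 6; lat ⌊0.03552/0.00416667⌋ = 8.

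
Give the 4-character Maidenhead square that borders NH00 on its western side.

MH90

Longitude square 0; −1 → -1, wraps to 9, carry into field.
Longitude field N = 13; −1 → 12 = M.
The latitude characters are unchanged.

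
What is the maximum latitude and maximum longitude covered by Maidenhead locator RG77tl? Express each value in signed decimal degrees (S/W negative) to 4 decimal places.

Field R=17, G=6: +17·20° lon, +6·10° lat → SW at lon 160°, lat -30°.
Square 7, 7: +7·2° lon, +7·1° lat → SW at lon 174°, lat -23°.
Subsquare t=19, l=11: +19·0.0833333° lon, +11·0.0416667° lat → SW at lon 175.583°, lat -22.5417°.
Cell spans 0.0833333° lon × 0.0416667° lat. NE corner is SW corner plus one full cell.
latitude -22.5000, longitude 175.6667.

-22.5000, 175.6667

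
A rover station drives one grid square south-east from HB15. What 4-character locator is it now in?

Longitude square 1; +1 → 2.
Latitude square 5; −1 → 4.

HB24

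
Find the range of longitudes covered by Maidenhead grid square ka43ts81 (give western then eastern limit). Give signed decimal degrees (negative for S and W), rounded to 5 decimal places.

29.65000, 29.65833

Field K=10, A=0: +10·20° lon, +0·10° lat → SW at lon 20°, lat -90°.
Square 4, 3: +4·2° lon, +3·1° lat → SW at lon 28°, lat -87°.
Subsquare t=19, s=18: +19·0.0833333° lon, +18·0.0416667° lat → SW at lon 29.5833°, lat -86.25°.
Extended square 8, 1: +8·0.00833333° lon, +1·0.00416667° lat → SW at lon 29.65°, lat -86.2458°.
Cell spans 0.00833333° lon × 0.00416667° lat.
west 29.65000, east 29.65833.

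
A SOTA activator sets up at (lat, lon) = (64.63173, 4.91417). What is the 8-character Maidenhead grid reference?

JP24kp91

Add 180° to longitude and 90° to latitude: 184.91417, 154.63173.
Field: lon ⌊184.91417/20⌋ = 9 → J; lat ⌊154.63173/10⌋ = 15 → P.
Square: lon ⌊4.91417/2⌋ = 2; lat ⌊4.63173/1⌋ = 4.
Subsquare: lon ⌊0.91417/0.0833333⌋ = 10 → k; lat ⌊0.63173/0.0416667⌋ = 15 → p.
Extended square: lon ⌊0.08084/0.00833333⌋ = 9; lat ⌊0.00673/0.00416667⌋ = 1.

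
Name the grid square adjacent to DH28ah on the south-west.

Longitude subsquare a = 0; −1 → -1, wraps to 23 = x, carry into square.
Longitude square 2; −1 → 1.
Latitude subsquare h = 7; −1 → 6 = g.

DH18xg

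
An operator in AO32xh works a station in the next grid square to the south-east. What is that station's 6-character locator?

AO42ag

Longitude subsquare x = 23; +1 → 24, wraps to 0 = a, carry into square.
Longitude square 3; +1 → 4.
Latitude subsquare h = 7; −1 → 6 = g.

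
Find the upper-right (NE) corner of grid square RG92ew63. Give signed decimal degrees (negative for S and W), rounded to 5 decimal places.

Field R=17, G=6: +17·20° lon, +6·10° lat → SW at lon 160°, lat -30°.
Square 9, 2: +9·2° lon, +2·1° lat → SW at lon 178°, lat -28°.
Subsquare e=4, w=22: +4·0.0833333° lon, +22·0.0416667° lat → SW at lon 178.333°, lat -27.0833°.
Extended square 6, 3: +6·0.00833333° lon, +3·0.00416667° lat → SW at lon 178.383°, lat -27.0708°.
Cell spans 0.00833333° lon × 0.00416667° lat. NE corner is SW corner plus one full cell.
latitude -27.06667, longitude 178.39167.

-27.06667, 178.39167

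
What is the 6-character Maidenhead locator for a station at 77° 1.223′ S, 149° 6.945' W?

BB52kx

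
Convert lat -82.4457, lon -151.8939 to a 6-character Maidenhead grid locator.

BA47bn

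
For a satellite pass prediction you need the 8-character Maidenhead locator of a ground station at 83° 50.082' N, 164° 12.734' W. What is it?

Shift to the Maidenhead origin (180°W, 90°S): lon 15.78777, lat 173.83470.
Field: lon ⌊15.78777/20⌋ = 0 → A; lat ⌊173.83470/10⌋ = 17 → R.
Square: lon ⌊15.78777/2⌋ = 7; lat ⌊3.83470/1⌋ = 3.
Subsquare: lon ⌊1.78777/0.0833333⌋ = 21 → v; lat ⌊0.83470/0.0416667⌋ = 20 → u.
Extended square: lon ⌊0.03777/0.00833333⌋ = 4; lat ⌊0.00137/0.00416667⌋ = 0.

AR73vu40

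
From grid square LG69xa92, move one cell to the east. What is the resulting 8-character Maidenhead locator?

Longitude extended square 9; +1 → 10, wraps to 0, carry into subsquare.
Longitude subsquare x = 23; +1 → 24, wraps to 0 = a, carry into square.
Longitude square 6; +1 → 7.
The latitude characters are unchanged.

LG79aa02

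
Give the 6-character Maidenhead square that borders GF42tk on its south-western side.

Longitude subsquare t = 19; −1 → 18 = s.
Latitude subsquare k = 10; −1 → 9 = j.

GF42sj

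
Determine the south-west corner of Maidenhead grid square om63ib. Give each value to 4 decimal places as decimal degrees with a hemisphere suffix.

33.0417° N, 112.6667° E

Field O=14, M=12: +14·20° lon, +12·10° lat → SW at lon 100°, lat 30°.
Square 6, 3: +6·2° lon, +3·1° lat → SW at lon 112°, lat 33°.
Subsquare i=8, b=1: +8·0.0833333° lon, +1·0.0416667° lat → SW at lon 112.667°, lat 33.0417°.
latitude 33.0417° N, longitude 112.6667° E.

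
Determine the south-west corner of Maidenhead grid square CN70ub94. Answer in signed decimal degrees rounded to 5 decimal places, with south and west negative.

Field C=2, N=13: +2·20° lon, +13·10° lat → SW at lon -140°, lat 40°.
Square 7, 0: +7·2° lon, +0·1° lat → SW at lon -126°, lat 40°.
Subsquare u=20, b=1: +20·0.0833333° lon, +1·0.0416667° lat → SW at lon -124.333°, lat 40.0417°.
Extended square 9, 4: +9·0.00833333° lon, +4·0.00416667° lat → SW at lon -124.258°, lat 40.0583°.
latitude 40.05833, longitude -124.25833.

40.05833, -124.25833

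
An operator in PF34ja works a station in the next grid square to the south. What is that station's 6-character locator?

PF33jx

Latitude subsquare a = 0; −1 → -1, wraps to 23 = x, carry into square.
Latitude square 4; −1 → 3.
The longitude characters are unchanged.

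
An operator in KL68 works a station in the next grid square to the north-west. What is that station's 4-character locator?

Longitude square 6; −1 → 5.
Latitude square 8; +1 → 9.

KL59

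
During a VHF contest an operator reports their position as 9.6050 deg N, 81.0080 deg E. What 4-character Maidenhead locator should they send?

Offset from 180°W / 90°S: lon 261.01°, lat 99.61°.
Field (20°×10°, letters A–R): lon ⌊261.01/20⌋ = 13 → N; lat ⌊99.61/10⌋ = 9 → J.
Square (2°×1°, digits 0–9): lon ⌊1.01/2⌋ = 0; lat ⌊9.61/1⌋ = 9.

NJ09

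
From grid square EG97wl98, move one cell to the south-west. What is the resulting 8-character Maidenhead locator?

Longitude extended square 9; −1 → 8.
Latitude extended square 8; −1 → 7.

EG97wl87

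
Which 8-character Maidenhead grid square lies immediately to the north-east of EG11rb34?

EG11rb45

Longitude extended square 3; +1 → 4.
Latitude extended square 4; +1 → 5.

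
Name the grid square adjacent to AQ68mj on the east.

Longitude subsquare m = 12; +1 → 13 = n.
The latitude characters are unchanged.

AQ68nj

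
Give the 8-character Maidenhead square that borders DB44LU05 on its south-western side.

DB44ku94

Longitude extended square 0; −1 → -1, wraps to 9, carry into subsquare.
Longitude subsquare l = 11; −1 → 10 = k.
Latitude extended square 5; −1 → 4.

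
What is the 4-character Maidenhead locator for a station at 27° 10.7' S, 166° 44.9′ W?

Add 180° to longitude and 90° to latitude: 13.25, 62.82.
Field (20°×10°, letters A–R): 13.25/20 → 0 → A, 62.82/10 → 6 → G; chars AG.
Square (2°×1°, digits 0–9): 13.25/2 → 6, 2.82/1 → 2; chars 62.

AG62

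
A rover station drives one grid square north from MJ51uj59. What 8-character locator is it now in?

MJ51uk50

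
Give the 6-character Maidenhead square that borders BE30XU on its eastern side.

BE40au

Longitude subsquare x = 23; +1 → 24, wraps to 0 = a, carry into square.
Longitude square 3; +1 → 4.
The latitude characters are unchanged.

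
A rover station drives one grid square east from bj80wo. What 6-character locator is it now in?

BJ80xo

Longitude subsquare w = 22; +1 → 23 = x.
The latitude characters are unchanged.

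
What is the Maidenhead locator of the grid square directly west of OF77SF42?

Longitude extended square 4; −1 → 3.
The latitude characters are unchanged.

OF77sf32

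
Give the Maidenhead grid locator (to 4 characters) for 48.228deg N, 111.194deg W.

DN48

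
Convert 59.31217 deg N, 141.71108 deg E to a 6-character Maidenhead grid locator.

Shift to the Maidenhead origin (180°W, 90°S): lon 321.7111, lat 149.3122.
Field: 321.7111/20 → 16 → Q, 149.3122/10 → 14 → O; chars QO.
Square: 1.7111/2 → 0, 9.3122/1 → 9; chars 09.
Subsquare: 1.7111/0.0833333 → 20 → u, 0.3122/0.0416667 → 7 → h; chars uh.

QO09uh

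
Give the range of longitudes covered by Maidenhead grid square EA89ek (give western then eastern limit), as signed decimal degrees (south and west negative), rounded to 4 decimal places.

Field E=4, A=0: +4·20° lon, +0·10° lat → SW at lon -100°, lat -90°.
Square 8, 9: +8·2° lon, +9·1° lat → SW at lon -84°, lat -81°.
Subsquare e=4, k=10: +4·0.0833333° lon, +10·0.0416667° lat → SW at lon -83.6667°, lat -80.5833°.
Cell spans 0.0833333° lon × 0.0416667° lat.
west -83.6667, east -83.5833.

-83.6667, -83.5833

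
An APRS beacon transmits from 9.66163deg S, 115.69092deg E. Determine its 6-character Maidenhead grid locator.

Offset from 180°W / 90°S: lon 295.6909°, lat 80.3384°.
Field: 295.6909/20 → 14 → O, 80.3384/10 → 8 → I; chars OI.
Square: 15.6909/2 → 7, 0.3384/1 → 0; chars 70.
Subsquare: 1.6909/0.0833333 → 20 → u, 0.3384/0.0416667 → 8 → i; chars ui.

OI70ui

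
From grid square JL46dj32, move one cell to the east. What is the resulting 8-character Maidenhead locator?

Longitude extended square 3; +1 → 4.
The latitude characters are unchanged.

JL46dj42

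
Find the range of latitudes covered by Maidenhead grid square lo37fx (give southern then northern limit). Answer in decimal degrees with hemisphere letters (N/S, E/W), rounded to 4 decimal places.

57.9583° N, 58.0000° N

Field L=11, O=14: +11·20° lon, +14·10° lat → SW at lon 40°, lat 50°.
Square 3, 7: +3·2° lon, +7·1° lat → SW at lon 46°, lat 57°.
Subsquare f=5, x=23: +5·0.0833333° lon, +23·0.0416667° lat → SW at lon 46.4167°, lat 57.9583°.
Cell spans 0.0833333° lon × 0.0416667° lat.
south 57.9583° N, north 58.0000° N.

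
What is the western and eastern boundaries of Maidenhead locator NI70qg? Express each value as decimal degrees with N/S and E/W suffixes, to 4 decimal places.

Field N=13, I=8: +13·20° lon, +8·10° lat → SW at lon 80°, lat -10°.
Square 7, 0: +7·2° lon, +0·1° lat → SW at lon 94°, lat -10°.
Subsquare q=16, g=6: +16·0.0833333° lon, +6·0.0416667° lat → SW at lon 95.3333°, lat -9.75°.
Cell spans 0.0833333° lon × 0.0416667° lat.
west 95.3333° E, east 95.4167° E.

95.3333° E, 95.4167° E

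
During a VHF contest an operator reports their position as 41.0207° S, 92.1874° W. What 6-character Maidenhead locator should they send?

EE38vx

Offset from 180°W / 90°S: lon 87.8126°, lat 48.9793°.
Field (20°×10°, letters A–R): 87.8126/20 → 4 → E, 48.9793/10 → 4 → E; chars EE.
Square (2°×1°, digits 0–9): 7.8126/2 → 3, 8.9793/1 → 8; chars 38.
Subsquare (5′×2.5′, letters a–x): 1.8126/0.0833333 → 21 → v, 0.9793/0.0416667 → 23 → x; chars vx.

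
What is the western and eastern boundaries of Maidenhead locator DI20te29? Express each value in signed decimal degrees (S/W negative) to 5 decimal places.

-114.40000, -114.39167

Field D=3, I=8: +3·20° lon, +8·10° lat → SW at lon -120°, lat -10°.
Square 2, 0: +2·2° lon, +0·1° lat → SW at lon -116°, lat -10°.
Subsquare t=19, e=4: +19·0.0833333° lon, +4·0.0416667° lat → SW at lon -114.417°, lat -9.83333°.
Extended square 2, 9: +2·0.00833333° lon, +9·0.00416667° lat → SW at lon -114.4°, lat -9.79583°.
Cell spans 0.00833333° lon × 0.00416667° lat.
west -114.40000, east -114.39167.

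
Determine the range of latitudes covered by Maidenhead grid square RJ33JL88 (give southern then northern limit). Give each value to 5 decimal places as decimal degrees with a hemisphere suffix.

3.49167° N, 3.49583° N

Field R=17, J=9: +17·20° lon, +9·10° lat → SW at lon 160°, lat 0°.
Square 3, 3: +3·2° lon, +3·1° lat → SW at lon 166°, lat 3°.
Subsquare j=9, l=11: +9·0.0833333° lon, +11·0.0416667° lat → SW at lon 166.75°, lat 3.45833°.
Extended square 8, 8: +8·0.00833333° lon, +8·0.00416667° lat → SW at lon 166.817°, lat 3.49167°.
Cell spans 0.00833333° lon × 0.00416667° lat.
south 3.49167° N, north 3.49583° N.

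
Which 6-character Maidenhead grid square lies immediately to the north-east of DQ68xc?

DQ78ad

Longitude subsquare x = 23; +1 → 24, wraps to 0 = a, carry into square.
Longitude square 6; +1 → 7.
Latitude subsquare c = 2; +1 → 3 = d.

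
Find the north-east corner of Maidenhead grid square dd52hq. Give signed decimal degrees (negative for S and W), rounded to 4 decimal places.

-57.2917, -109.3333

Field D=3, D=3: +3·20° lon, +3·10° lat → SW at lon -120°, lat -60°.
Square 5, 2: +5·2° lon, +2·1° lat → SW at lon -110°, lat -58°.
Subsquare h=7, q=16: +7·0.0833333° lon, +16·0.0416667° lat → SW at lon -109.417°, lat -57.3333°.
Cell spans 0.0833333° lon × 0.0416667° lat. NE corner is SW corner plus one full cell.
latitude -57.2917, longitude -109.3333.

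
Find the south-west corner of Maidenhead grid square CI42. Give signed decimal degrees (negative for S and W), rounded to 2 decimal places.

-8.00, -132.00

Field C=2, I=8: +2·20° lon, +8·10° lat → SW at lon -140°, lat -10°.
Square 4, 2: +4·2° lon, +2·1° lat → SW at lon -132°, lat -8°.
latitude -8.00, longitude -132.00.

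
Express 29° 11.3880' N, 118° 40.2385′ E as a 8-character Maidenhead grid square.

OL99ie05

Offset from 180°W / 90°S: lon 298.67064°, lat 119.18980°.
Field: lon ⌊298.67064/20⌋ = 14 → O; lat ⌊119.18980/10⌋ = 11 → L.
Square: lon ⌊18.67064/2⌋ = 9; lat ⌊9.18980/1⌋ = 9.
Subsquare: lon ⌊0.67064/0.0833333⌋ = 8 → i; lat ⌊0.18980/0.0416667⌋ = 4 → e.
Extended square: lon ⌊0.00397/0.00833333⌋ = 0; lat ⌊0.02313/0.00416667⌋ = 5.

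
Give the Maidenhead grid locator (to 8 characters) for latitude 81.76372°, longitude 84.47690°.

Add 180° to longitude and 90° to latitude: 264.47690, 171.76372.
Field: 264.47690/20 → 13 → N, 171.76372/10 → 17 → R; chars NR.
Square: 4.47690/2 → 2, 1.76372/1 → 1; chars 21.
Subsquare: 0.47690/0.0833333 → 5 → f, 0.76372/0.0416667 → 18 → s; chars fs.
Extended square: 0.06023/0.00833333 → 7, 0.01372/0.00416667 → 3; chars 73.

NR21fs73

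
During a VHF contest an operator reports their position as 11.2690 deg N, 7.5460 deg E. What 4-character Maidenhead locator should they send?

JK31

Offset from 180°W / 90°S: lon 187.55°, lat 101.27°.
Field: 187.55/20 → 9 → J, 101.27/10 → 10 → K; chars JK.
Square: 7.55/2 → 3, 1.27/1 → 1; chars 31.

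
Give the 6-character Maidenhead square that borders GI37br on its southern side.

GI37bq

Latitude subsquare r = 17; −1 → 16 = q.
The longitude characters are unchanged.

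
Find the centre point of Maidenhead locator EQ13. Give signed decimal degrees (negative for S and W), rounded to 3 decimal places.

73.500, -97.000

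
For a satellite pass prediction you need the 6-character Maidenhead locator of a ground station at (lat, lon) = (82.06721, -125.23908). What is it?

CR72jb

Add 180° to longitude and 90° to latitude: 54.7609, 172.0672.
Field: 54.7609/20 → 2 → C, 172.0672/10 → 17 → R; chars CR.
Square: 14.7609/2 → 7, 2.0672/1 → 2; chars 72.
Subsquare: 0.7609/0.0833333 → 9 → j, 0.0672/0.0416667 → 1 → b; chars jb.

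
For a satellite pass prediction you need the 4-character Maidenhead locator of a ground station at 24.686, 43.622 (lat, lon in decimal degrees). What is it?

LL14

Offset from 180°W / 90°S: lon 223.62°, lat 114.69°.
Field: 223.62/20 → 11 → L, 114.69/10 → 11 → L; chars LL.
Square: 3.62/2 → 1, 4.69/1 → 4; chars 14.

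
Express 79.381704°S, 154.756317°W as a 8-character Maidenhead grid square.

BB20oo98

Offset from 180°W / 90°S: lon 25.24368°, lat 10.61830°.
Field (20°×10°, letters A–R): lon ⌊25.24368/20⌋ = 1 → B; lat ⌊10.61830/10⌋ = 1 → B.
Square (2°×1°, digits 0–9): lon ⌊5.24368/2⌋ = 2; lat ⌊0.61830/1⌋ = 0.
Subsquare (5′×2.5′, letters a–x): lon ⌊1.24368/0.0833333⌋ = 14 → o; lat ⌊0.61830/0.0416667⌋ = 14 → o.
Extended square (30″×15″, digits 0–9): lon ⌊0.07702/0.00833333⌋ = 9; lat ⌊0.03496/0.00416667⌋ = 8.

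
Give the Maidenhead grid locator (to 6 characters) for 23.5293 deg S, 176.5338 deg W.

AG16rl

Add 180° to longitude and 90° to latitude: 3.4662, 66.4707.
Field (20°×10°, letters A–R): lon ⌊3.4662/20⌋ = 0 → A; lat ⌊66.4707/10⌋ = 6 → G.
Square (2°×1°, digits 0–9): lon ⌊3.4662/2⌋ = 1; lat ⌊6.4707/1⌋ = 6.
Subsquare (5′×2.5′, letters a–x): lon ⌊1.4662/0.0833333⌋ = 17 → r; lat ⌊0.4707/0.0416667⌋ = 11 → l.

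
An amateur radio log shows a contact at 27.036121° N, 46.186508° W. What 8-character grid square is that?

GL67va78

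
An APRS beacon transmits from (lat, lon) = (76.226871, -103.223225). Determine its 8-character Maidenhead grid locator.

DQ86jf34

Shift to the Maidenhead origin (180°W, 90°S): lon 76.77678, lat 166.22687.
Field: lon ⌊76.77678/20⌋ = 3 → D; lat ⌊166.22687/10⌋ = 16 → Q.
Square: lon ⌊16.77678/2⌋ = 8; lat ⌊6.22687/1⌋ = 6.
Subsquare: lon ⌊0.77678/0.0833333⌋ = 9 → j; lat ⌊0.22687/0.0416667⌋ = 5 → f.
Extended square: lon ⌊0.02678/0.00833333⌋ = 3; lat ⌊0.01854/0.00416667⌋ = 4.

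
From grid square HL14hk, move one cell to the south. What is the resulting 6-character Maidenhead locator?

Latitude subsquare k = 10; −1 → 9 = j.
The longitude characters are unchanged.

HL14hj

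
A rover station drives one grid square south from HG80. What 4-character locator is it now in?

HF89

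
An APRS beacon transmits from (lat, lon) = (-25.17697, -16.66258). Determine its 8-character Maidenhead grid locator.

Shift to the Maidenhead origin (180°W, 90°S): lon 163.33742, lat 64.82303.
Field (20°×10°, letters A–R): 163.33742/20 → 8 → I, 64.82303/10 → 6 → G; chars IG.
Square (2°×1°, digits 0–9): 3.33742/2 → 1, 4.82303/1 → 4; chars 14.
Subsquare (5′×2.5′, letters a–x): 1.33742/0.0833333 → 16 → q, 0.82303/0.0416667 → 19 → t; chars qt.
Extended square (30″×15″, digits 0–9): 0.00409/0.00833333 → 0, 0.03136/0.00416667 → 7; chars 07.

IG14qt07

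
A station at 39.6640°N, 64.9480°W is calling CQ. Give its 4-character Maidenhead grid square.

Offset from 180°W / 90°S: lon 115.05°, lat 129.66°.
Field: 115.05/20 → 5 → F, 129.66/10 → 12 → M; chars FM.
Square: 15.05/2 → 7, 9.66/1 → 9; chars 79.

FM79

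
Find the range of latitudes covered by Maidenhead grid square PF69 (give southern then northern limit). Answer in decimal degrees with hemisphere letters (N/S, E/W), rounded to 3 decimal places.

31.000° S, 30.000° S

Field P=15, F=5: +15·20° lon, +5·10° lat → SW at lon 120°, lat -40°.
Square 6, 9: +6·2° lon, +9·1° lat → SW at lon 132°, lat -31°.
Cell spans 2° lon × 1° lat.
south 31.000° S, north 30.000° S.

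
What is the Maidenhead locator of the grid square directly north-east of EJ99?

FK00

Longitude square 9; +1 → 10, wraps to 0, carry into field.
Longitude field E = 4; +1 → 5 = F.
Latitude square 9; +1 → 10, wraps to 0, carry into field.
Latitude field J = 9; +1 → 10 = K.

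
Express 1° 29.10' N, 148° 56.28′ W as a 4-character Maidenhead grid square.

Offset from 180°W / 90°S: lon 31.06°, lat 91.48°.
Field: 31.06/20 → 1 → B, 91.48/10 → 9 → J; chars BJ.
Square: 11.06/2 → 5, 1.48/1 → 1; chars 51.

BJ51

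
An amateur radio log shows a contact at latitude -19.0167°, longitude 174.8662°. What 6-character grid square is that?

Add 180° to longitude and 90° to latitude: 354.8662, 70.9833.
Field: 354.8662/20 → 17 → R, 70.9833/10 → 7 → H; chars RH.
Square: 14.8662/2 → 7, 0.9833/1 → 0; chars 70.
Subsquare: 0.8662/0.0833333 → 10 → k, 0.9833/0.0416667 → 23 → x; chars kx.

RH70kx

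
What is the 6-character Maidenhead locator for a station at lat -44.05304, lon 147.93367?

Offset from 180°W / 90°S: lon 327.9337°, lat 45.9470°.
Field (20°×10°, letters A–R): lon ⌊327.9337/20⌋ = 16 → Q; lat ⌊45.9470/10⌋ = 4 → E.
Square (2°×1°, digits 0–9): lon ⌊7.9337/2⌋ = 3; lat ⌊5.9470/1⌋ = 5.
Subsquare (5′×2.5′, letters a–x): lon ⌊1.9337/0.0833333⌋ = 23 → x; lat ⌊0.9470/0.0416667⌋ = 22 → w.

QE35xw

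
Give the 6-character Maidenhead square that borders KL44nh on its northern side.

Latitude subsquare h = 7; +1 → 8 = i.
The longitude characters are unchanged.

KL44ni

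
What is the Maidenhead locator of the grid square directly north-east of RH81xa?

Longitude subsquare x = 23; +1 → 24, wraps to 0 = a, carry into square.
Longitude square 8; +1 → 9.
Latitude subsquare a = 0; +1 → 1 = b.

RH91ab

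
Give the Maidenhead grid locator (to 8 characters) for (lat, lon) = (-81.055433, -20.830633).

HA98ow06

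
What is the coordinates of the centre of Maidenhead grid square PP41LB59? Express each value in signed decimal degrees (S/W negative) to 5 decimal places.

61.08125, 128.96250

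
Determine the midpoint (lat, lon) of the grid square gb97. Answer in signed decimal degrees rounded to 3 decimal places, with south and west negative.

-72.500, -41.000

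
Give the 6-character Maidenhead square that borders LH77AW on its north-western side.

Longitude subsquare a = 0; −1 → -1, wraps to 23 = x, carry into square.
Longitude square 7; −1 → 6.
Latitude subsquare w = 22; +1 → 23 = x.

LH67xx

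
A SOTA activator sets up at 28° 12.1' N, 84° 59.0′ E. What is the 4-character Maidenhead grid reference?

Add 180° to longitude and 90° to latitude: 264.98, 118.20.
Field: lon ⌊264.98/20⌋ = 13 → N; lat ⌊118.20/10⌋ = 11 → L.
Square: lon ⌊4.98/2⌋ = 2; lat ⌊8.20/1⌋ = 8.

NL28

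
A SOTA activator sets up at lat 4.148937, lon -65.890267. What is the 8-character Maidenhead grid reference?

FJ74bd35

Add 180° to longitude and 90° to latitude: 114.10973, 94.14894.
Field: lon ⌊114.10973/20⌋ = 5 → F; lat ⌊94.14894/10⌋ = 9 → J.
Square: lon ⌊14.10973/2⌋ = 7; lat ⌊4.14894/1⌋ = 4.
Subsquare: lon ⌊0.10973/0.0833333⌋ = 1 → b; lat ⌊0.14894/0.0416667⌋ = 3 → d.
Extended square: lon ⌊0.02640/0.00833333⌋ = 3; lat ⌊0.02394/0.00416667⌋ = 5.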